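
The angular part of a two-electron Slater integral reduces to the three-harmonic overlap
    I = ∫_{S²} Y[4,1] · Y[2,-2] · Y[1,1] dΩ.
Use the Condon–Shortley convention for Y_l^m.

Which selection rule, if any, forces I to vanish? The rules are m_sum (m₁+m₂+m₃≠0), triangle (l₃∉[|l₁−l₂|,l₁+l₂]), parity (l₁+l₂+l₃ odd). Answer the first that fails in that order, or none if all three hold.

triangle

m₁+m₂+m₃ = 1 − 2 + 1 = 0  ✓
triangle: |4−2|=2 ≤ l₃=1 ≤ 4+2=6  ✗
parity: l₁+l₂+l₃ = 7 is odd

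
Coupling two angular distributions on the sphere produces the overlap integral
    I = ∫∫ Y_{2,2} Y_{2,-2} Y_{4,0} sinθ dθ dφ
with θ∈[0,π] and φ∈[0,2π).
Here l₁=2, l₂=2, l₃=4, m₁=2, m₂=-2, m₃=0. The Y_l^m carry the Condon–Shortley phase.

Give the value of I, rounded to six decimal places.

0.040299

Checks pass: Σm=0; 8 even; l₃=4∈[0,4].
(2·2+1)(2·2+1)(2·4+1) = 225
Δ: 0! 4! 4! / 9! → 1/630
sum: t=0:+1/16 = 1/16
3j²(2 2 4; 0 0 0) = Δ·Π!·Σ² = 2/35  (sign +1)
sum: t=0:+1/576 = 1/576
3j²(2 2 4; 2 -2 0) = Δ·Π!·Σ² = 1/630  (sign +1)
combine: 4πI² = 225·2/35·1/630 = 1/49
take √, sign +1: I = 0.04029926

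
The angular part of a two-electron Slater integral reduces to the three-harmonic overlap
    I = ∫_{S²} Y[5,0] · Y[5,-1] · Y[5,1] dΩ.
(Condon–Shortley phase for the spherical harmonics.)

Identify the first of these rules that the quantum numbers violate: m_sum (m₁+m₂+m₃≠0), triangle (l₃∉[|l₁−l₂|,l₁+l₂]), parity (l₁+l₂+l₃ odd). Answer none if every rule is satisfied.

parity

Σmᵢ = 0  ✓
l₃∈[|l₁−l₂|,l₁+l₂]=[0,10], have l₃=5  ✓
Σlᵢ = 15 ⇒ odd  ✗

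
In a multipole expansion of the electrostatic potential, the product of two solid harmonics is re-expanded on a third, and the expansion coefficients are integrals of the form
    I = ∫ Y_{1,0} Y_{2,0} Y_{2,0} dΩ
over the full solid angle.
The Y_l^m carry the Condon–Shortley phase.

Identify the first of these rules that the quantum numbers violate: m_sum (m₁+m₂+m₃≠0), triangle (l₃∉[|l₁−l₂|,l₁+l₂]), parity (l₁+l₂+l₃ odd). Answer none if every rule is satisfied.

parity

m₁+m₂+m₃ = 0 + 0 + 0 = 0  ✓
triangle: |1−2|=1 ≤ l₃=2 ≤ 1+2=3  ✓
parity: l₁+l₂+l₃ = 5 is odd  ✗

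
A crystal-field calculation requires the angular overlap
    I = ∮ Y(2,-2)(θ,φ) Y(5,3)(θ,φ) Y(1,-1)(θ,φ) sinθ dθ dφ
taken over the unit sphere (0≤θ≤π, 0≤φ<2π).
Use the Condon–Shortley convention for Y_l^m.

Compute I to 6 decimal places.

triangle: need 3≤l₃≤7, have 1; I=0

0.000000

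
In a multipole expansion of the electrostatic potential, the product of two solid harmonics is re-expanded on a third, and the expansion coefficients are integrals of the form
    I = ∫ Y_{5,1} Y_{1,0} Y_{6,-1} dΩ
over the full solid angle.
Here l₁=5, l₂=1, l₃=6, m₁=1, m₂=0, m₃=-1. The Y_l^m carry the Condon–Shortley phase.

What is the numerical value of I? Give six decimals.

Checks pass: Σm=0; 12 even; l₃=6∈[4,6].
(2·5+1)(2·1+1)(2·6+1) = 429
Δ: 0! 10! 2! / 13! → 1/858
sum: t=0:+1/14400 = 1/14400
3j²(5 1 6; 0 0 0) = Δ·Π!·Σ² = 6/143  (sign +1)
sum: t=0:+1/17280 = 1/17280
3j²(5 1 6; 1 0 -1) = Δ·Π!·Σ² = 35/858  (sign -1)
combine: 4πI² = 429·6/143·35/858 = 105/143
take √, sign -1: I = -0.24172507

-0.241725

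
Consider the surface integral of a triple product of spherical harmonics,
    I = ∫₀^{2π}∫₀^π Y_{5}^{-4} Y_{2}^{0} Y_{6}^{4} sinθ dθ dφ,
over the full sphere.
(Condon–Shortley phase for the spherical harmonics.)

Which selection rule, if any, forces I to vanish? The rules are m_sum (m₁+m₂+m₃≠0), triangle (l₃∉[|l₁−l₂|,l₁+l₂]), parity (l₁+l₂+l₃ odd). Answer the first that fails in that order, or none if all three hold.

Σmᵢ = 0  ✓
l₃∈[|l₁−l₂|,l₁+l₂]=[3,7], have l₃=6  ✓
Σlᵢ = 13 ⇒ odd  ✗

parity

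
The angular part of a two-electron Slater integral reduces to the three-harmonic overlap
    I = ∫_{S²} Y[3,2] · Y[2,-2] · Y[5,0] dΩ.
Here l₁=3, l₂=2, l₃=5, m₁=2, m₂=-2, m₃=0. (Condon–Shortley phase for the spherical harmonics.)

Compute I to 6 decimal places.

0.053579

Rules hold: Σm=0, L=10 even, 1≤5≤5.
N = 7·5·11 = 385
Δ = 0!·6!·4!/11! = 1/2310
Racah Σ t=0..0: t=0:+1/144 = 1/144
⇒ 3j(3 2 5; 0 0 0)² = 10/231, sgn -1
Racah Σ t=0..0: t=0:+1/2880 = 1/2880
⇒ 3j(3 2 5; 2 -2 0)² = 1/462, sgn -1
4πI² = N·(3j₀)²·(3jₘ)² = 25/693
I = +1·√(0.036075/4π) = 0.05357948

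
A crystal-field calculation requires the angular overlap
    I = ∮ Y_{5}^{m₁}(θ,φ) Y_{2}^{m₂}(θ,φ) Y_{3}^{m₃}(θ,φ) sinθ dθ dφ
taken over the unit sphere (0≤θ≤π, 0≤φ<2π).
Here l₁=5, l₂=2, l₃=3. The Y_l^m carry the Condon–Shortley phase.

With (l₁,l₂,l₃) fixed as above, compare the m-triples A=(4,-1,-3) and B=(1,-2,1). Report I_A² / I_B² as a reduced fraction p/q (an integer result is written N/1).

28/5

Same 5,2,3: normalisation and zero-m 3j drop out of the ratio.
A: Δ: 4! 6! 0! / 11! → 1/2310; sum: t=1:−1/4320 = -1/4320; 3j²(5 2 3; 4 -1 -3) = Δ·Π!·Σ² = 2/55  (sign -1)
B: Δ: 4! 6! 0! / 11! → 1/2310; sum: t=0:+1/1152 = 1/1152; 3j²(5 2 3; 1 -2 1) = Δ·Π!·Σ² = 1/154  (sign +1)
I_A²/I_B² = (2/55)/(1/154) = 28/5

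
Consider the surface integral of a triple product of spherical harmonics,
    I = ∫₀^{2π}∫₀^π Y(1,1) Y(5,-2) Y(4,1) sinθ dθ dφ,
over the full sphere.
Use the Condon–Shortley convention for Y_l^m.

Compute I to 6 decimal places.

0.225034

Rules hold: Σm=0, L=10 even, 4≤4≤6.
N = 3·11·9 = 297
Δ = 2!·0!·8!/11! = 1/495
Racah Σ t=1..1: t=1:−1/576 = -1/576
⇒ 3j(1 5 4; 0 0 0)² = 5/99, sgn -1
Racah Σ t=0..0: t=0:+1/1440 = 1/1440
⇒ 3j(1 5 4; 1 -2 1)² = 7/165, sgn -1
4πI² = N·(3j₀)²·(3jₘ)² = 7/11
I = +1·√(0.636364/4π) = 0.22503380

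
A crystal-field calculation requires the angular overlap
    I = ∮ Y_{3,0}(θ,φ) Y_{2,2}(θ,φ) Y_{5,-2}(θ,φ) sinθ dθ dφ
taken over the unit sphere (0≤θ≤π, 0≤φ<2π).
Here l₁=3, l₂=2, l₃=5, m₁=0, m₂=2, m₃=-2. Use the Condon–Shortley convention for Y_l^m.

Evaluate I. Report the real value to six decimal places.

0.141758

Checks pass: Σm=0; 10 even; l₃=5∈[1,5].
(2·3+1)(2·2+1)(2·5+1) = 385
Δ: 0! 6! 4! / 11! → 1/2310
sum: t=0:+1/144 = 1/144
3j²(3 2 5; 0 0 0) = Δ·Π!·Σ² = 10/231  (sign -1)
sum: t=0:+1/864 = 1/864
3j²(3 2 5; 0 2 -2) = Δ·Π!·Σ² = 1/66  (sign -1)
combine: 4πI² = 385·10/231·1/66 = 25/99
take √, sign +1: I = 0.14175797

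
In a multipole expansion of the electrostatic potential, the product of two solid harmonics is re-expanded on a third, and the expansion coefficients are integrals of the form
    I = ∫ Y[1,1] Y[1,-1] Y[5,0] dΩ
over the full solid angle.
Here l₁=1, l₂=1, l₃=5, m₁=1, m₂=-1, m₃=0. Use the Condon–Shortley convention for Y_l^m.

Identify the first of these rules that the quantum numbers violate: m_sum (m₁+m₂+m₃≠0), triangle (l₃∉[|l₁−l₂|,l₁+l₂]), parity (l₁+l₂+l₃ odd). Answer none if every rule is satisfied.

triangle

m₁+m₂+m₃ = 1 − 1 + 0 = 0  ✓
triangle: |1−1|=0 ≤ l₃=5 ≤ 1+1=2  ✗
parity: l₁+l₂+l₃ = 7 is odd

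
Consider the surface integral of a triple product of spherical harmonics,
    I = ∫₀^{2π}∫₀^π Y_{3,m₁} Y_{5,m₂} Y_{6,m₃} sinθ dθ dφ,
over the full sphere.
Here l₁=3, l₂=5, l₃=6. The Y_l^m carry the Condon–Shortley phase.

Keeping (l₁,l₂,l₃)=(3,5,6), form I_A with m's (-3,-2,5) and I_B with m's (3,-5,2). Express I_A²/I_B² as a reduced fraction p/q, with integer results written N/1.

Shared (l₁,l₂,l₃)=(3,5,6): N and (l;000)² cancel in I_A²/I_B².
A: Δ = 2!·4!·8!/15! = 1/675675; Racah Σ t=2..2: t=2:+1/241920 = 1/241920; ⇒ 3j(3 5 6; -3 -2 5)² = 2/91, sgn -1
B: Δ = 2!·4!·8!/15! = 1/675675; Racah Σ t=0..0: t=0:+1/1935360 = 1/1935360; ⇒ 3j(3 5 6; 3 -5 2)² = 1/1001, sgn +1
I_A²/I_B² = (2/91)/(1/1001) = 22/1

22/1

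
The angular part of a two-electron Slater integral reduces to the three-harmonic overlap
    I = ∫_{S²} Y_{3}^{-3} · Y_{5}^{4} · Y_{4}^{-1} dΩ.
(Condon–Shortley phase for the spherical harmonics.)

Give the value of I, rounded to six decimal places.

Rules hold: Σm=0, L=12 even, 2≤4≤8.
N = 7·11·9 = 693
Δ = 4!·2!·6!/13! = 1/180180
Racah Σ t=1..3: t=1:−1/576 t=2:+1/144 t=3:−1/576 = 1/288
⇒ 3j(3 5 4; 0 0 0)² = 20/1001, sgn +1
Racah Σ t=4..4: t=4:+1/5760 = 1/5760
⇒ 3j(3 5 4; -3 4 -1)² = 9/286, sgn -1
4πI² = N·(3j₀)²·(3jₘ)² = 810/1859
I = -1·√(0.435718/4π) = -0.18620781

-0.186208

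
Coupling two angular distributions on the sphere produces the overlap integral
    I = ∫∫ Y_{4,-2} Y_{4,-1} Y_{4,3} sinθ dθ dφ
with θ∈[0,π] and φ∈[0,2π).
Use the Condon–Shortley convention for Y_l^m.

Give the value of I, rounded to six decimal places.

-0.063661

m-sum 0 ✓  L=12 even ✓  0≤4≤8 ✓
Π(2lᵢ+1) = 9×9×9 = 729
triangle coeff Δ(4,4,4) = 1/450450
Σ_t [0,4]: t=0:+1/13824 t=1:−1/216 t=2:+1/64 t=3:−1/216 t=4:+1/13824 = 5/768
(3j)²=18/1001 [(4 4 4; 0 0 0)], sign=+1
Σ_t [2,3]: t=2:+1/576 t=3:−1/864 = 1/1728
(3j)²=5/1287 [(4 4 4; -2 -1 3)], sign=-1
⇒ 4πI² = 7290/143143
I = (-1)√(7290/143143/(4π)) = -0.06366105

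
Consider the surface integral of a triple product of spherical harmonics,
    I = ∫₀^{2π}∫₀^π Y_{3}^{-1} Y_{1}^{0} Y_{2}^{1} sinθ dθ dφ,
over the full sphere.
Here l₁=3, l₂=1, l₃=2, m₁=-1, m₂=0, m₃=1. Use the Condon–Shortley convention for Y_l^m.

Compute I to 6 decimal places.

m-sum 0 ✓  L=6 even ✓  2≤2≤4 ✓
Π(2lᵢ+1) = 7×3×5 = 105
triangle coeff Δ(3,1,2) = 1/105
Σ_t [1,1]: t=1:−1/4 = -1/4
(3j)²=3/35 [(3 1 2; 0 0 0)], sign=-1
Σ_t [1,1]: t=1:−1/6 = -1/6
(3j)²=8/105 [(3 1 2; -1 0 1)], sign=+1
⇒ 4πI² = 24/35
I = (-1)√(24/35/(4π)) = -0.23359668

-0.233597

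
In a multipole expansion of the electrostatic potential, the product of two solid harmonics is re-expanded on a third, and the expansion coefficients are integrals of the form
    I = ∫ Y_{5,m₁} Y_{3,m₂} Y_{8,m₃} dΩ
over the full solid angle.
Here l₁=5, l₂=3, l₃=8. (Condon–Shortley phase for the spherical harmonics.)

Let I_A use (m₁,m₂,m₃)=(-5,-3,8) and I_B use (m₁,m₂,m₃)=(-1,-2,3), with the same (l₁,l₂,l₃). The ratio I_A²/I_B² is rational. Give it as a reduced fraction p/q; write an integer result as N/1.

52/15

Same 5,3,8: normalisation and zero-m 3j drop out of the ratio.
A: Δ: 0! 10! 6! / 17! → 1/136136; sum: t=0:+1/2612736000 = 1/2612736000; 3j²(5 3 8; -5 -3 8) = Δ·Π!·Σ² = 1/17  (sign +1)
B: Δ: 0! 10! 6! / 17! → 1/136136; sum: t=0:+1/2073600 = 1/2073600; 3j²(5 3 8; -1 -2 3) = Δ·Π!·Σ² = 15/884  (sign -1)
I_A²/I_B² = (1/17)/(15/884) = 52/15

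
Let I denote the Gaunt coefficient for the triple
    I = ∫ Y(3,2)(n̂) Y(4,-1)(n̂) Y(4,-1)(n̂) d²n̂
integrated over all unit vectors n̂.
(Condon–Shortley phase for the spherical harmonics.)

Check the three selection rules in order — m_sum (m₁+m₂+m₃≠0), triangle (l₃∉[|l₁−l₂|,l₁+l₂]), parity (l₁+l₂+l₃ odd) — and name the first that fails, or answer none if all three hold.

parity

Σmᵢ = 0  ✓
l₃∈[|l₁−l₂|,l₁+l₂]=[1,7], have l₃=4  ✓
Σlᵢ = 11 ⇒ odd  ✗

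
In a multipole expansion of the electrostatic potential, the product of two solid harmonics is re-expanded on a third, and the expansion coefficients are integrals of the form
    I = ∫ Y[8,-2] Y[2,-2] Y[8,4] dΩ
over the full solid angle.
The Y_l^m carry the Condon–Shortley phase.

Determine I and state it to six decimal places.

-0.170580

Checks pass: Σm=0; 18 even; l₃=8∈[6,10].
(2·8+1)(2·2+1)(2·8+1) = 1445
Δ: 2! 14! 2! / 19! → 1/348840
sum: t=0:+1/116121600 t=1:−1/25401600 t=2:+1/116121600 = -1/45158400
3j²(8 2 8; 0 0 0) = Δ·Π!·Σ² = 24/1615  (sign -1)
sum: t=0:+1/348364800 = 1/348364800
3j²(8 2 8; -2 -2 4) = Δ·Π!·Σ² = 11/646  (sign +1)
combine: 4πI² = 1445·24/1615·11/646 = 132/361
take √, sign -1: I = -0.17058013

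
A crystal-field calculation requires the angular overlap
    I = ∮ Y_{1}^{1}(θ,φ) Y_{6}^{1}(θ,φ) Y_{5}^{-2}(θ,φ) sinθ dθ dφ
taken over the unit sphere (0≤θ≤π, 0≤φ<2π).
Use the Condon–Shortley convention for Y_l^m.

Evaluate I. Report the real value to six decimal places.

m-sum 0 ✓  L=12 even ✓  5≤5≤7 ✓
Π(2lᵢ+1) = 3×13×11 = 429
triangle coeff Δ(1,6,5) = 1/858
Σ_t [1,1]: t=1:−1/14400 = -1/14400
(3j)²=6/143 [(1 6 5; 0 0 0)], sign=+1
Σ_t [0,0]: t=0:+1/60480 = 1/60480
(3j)²=5/429 [(1 6 5; 1 1 -2)], sign=-1
⇒ 4πI² = 30/143
I = (-1)√(30/143/(4π)) = -0.12920749

-0.129207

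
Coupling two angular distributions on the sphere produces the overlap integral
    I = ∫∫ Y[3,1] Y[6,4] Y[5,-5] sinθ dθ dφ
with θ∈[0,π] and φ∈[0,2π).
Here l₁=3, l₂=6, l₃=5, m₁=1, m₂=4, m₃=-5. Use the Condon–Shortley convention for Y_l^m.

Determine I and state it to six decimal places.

-0.152880

Rules hold: Σm=0, L=14 even, 3≤5≤9.
N = 7·13·11 = 1001
Δ = 4!·2!·8!/15! = 1/675675
Racah Σ t=1..3: t=1:−1/8640 t=2:+1/2304 t=3:−1/8640 = 7/34560
⇒ 3j(3 6 5; 0 0 0)² = 7/429, sgn -1
Racah Σ t=2..2: t=2:+1/322560 = 1/322560
⇒ 3j(3 6 5; 1 4 -5)² = 18/1001, sgn +1
4πI² = N·(3j₀)²·(3jₘ)² = 42/143
I = -1·√(0.293706/4π) = -0.15288036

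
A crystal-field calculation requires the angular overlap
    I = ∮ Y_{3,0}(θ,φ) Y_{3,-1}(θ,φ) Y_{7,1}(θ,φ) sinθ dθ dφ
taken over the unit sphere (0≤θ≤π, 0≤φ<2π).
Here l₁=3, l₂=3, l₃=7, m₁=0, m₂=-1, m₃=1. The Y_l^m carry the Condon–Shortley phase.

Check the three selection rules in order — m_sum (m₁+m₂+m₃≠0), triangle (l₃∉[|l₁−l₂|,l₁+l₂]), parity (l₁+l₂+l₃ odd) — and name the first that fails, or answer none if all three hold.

triangle

m₁+m₂+m₃ = 0 − 1 + 1 = 0  ✓
triangle: |3−3|=0 ≤ l₃=7 ≤ 3+3=6  ✗
parity: l₁+l₂+l₃ = 13 is odd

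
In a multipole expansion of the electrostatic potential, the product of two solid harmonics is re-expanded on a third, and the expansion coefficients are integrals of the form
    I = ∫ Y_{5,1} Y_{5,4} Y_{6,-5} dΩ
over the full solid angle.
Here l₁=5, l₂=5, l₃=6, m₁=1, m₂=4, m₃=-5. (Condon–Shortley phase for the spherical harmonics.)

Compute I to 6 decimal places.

Checks pass: Σm=0; 16 even; l₃=6∈[0,10].
(2·5+1)(2·5+1)(2·6+1) = 1573
Δ: 4! 6! 6! / 17! → 1/28588560
sum: t=0:+1/345600 t=1:−1/13824 t=2:+1/5184 t=3:−1/13824 t=4:+1/345600 = 7/129600
3j²(5 5 6; 0 0 0) = Δ·Π!·Σ² = 80/7293  (sign +1)
sum: t=3:−1/518400 t=4:+1/2073600 = -1/691200
3j²(5 5 6; 1 4 -5) = Δ·Π!·Σ² = 81/4420  (sign +1)
combine: 4πI² = 1573·80/7293·81/4420 = 1188/3757
take √, sign +1: I = 0.15862904

0.158629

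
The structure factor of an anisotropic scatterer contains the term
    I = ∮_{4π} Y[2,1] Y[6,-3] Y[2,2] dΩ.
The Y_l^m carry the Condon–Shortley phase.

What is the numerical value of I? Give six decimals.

|2−6|≤2≤2+6 violated ⇒ I = 0

0.000000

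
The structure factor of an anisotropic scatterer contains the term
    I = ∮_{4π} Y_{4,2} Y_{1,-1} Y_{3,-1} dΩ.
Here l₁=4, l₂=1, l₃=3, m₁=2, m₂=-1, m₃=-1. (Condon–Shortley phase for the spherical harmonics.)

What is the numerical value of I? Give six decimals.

Checks pass: Σm=0; 8 even; l₃=3∈[3,5].
(2·4+1)(2·1+1)(2·3+1) = 189
Δ: 2! 6! 0! / 9! → 1/252
sum: t=1:−1/36 = -1/36
3j²(4 1 3; 0 0 0) = Δ·Π!·Σ² = 4/63  (sign +1)
sum: t=0:+1/96 = 1/96
3j²(4 1 3; 2 -1 -1) = Δ·Π!·Σ² = 5/84  (sign +1)
combine: 4πI² = 189·4/63·5/84 = 5/7
take √, sign +1: I = 0.23841361

0.238414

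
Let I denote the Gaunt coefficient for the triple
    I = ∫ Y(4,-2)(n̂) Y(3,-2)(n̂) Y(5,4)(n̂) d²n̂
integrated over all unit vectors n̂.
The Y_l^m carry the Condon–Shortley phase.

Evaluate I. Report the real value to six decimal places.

Checks pass: Σm=0; 12 even; l₃=5∈[1,7].
(2·4+1)(2·3+1)(2·5+1) = 693
Δ: 2! 6! 4! / 13! → 1/180180
sum: t=0:+1/576 t=1:−1/144 t=2:+1/576 = -1/288
3j²(4 3 5; 0 0 0) = Δ·Π!·Σ² = 20/1001  (sign +1)
sum: t=0:+1/8640 t=1:−1/2880 = -1/4320
3j²(4 3 5; -2 -2 4) = Δ·Π!·Σ² = 8/429  (sign +1)
combine: 4πI² = 693·20/1001·8/429 = 480/1859
take √, sign +1: I = 0.14334284

0.143343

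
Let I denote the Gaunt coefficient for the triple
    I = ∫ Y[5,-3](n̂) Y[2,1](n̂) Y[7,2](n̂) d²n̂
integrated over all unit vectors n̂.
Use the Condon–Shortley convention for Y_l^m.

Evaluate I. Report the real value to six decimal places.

Rules hold: Σm=0, L=14 even, 3≤7≤7.
N = 11·5·15 = 825
Δ = 0!·10!·4!/15! = 1/15015
Racah Σ t=0..0: t=0:+1/57600 = 1/57600
⇒ 3j(5 2 7; 0 0 0)² = 21/715, sgn -1
Racah Σ t=0..0: t=0:+1/483840 = 1/483840
⇒ 3j(5 2 7; -3 1 2)² = 6/1001, sgn -1
4πI² = N·(3j₀)²·(3jₘ)² = 270/1859
I = +1·√(0.145239/4π) = 0.10750713

0.107507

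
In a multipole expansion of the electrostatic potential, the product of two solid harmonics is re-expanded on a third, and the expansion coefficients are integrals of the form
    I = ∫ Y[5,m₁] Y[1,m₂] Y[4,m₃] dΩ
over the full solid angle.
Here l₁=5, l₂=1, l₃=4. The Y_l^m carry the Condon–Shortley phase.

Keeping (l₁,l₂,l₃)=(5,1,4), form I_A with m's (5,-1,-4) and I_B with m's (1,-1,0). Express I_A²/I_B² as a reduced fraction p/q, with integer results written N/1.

3/1

Same 5,1,4: normalisation and zero-m 3j drop out of the ratio.
A: Δ: 2! 8! 0! / 11! → 1/495; sum: t=0:+1/80640 = 1/80640; 3j²(5 1 4; 5 -1 -4) = Δ·Π!·Σ² = 1/11  (sign +1)
B: Δ: 2! 8! 0! / 11! → 1/495; sum: t=0:+1/1152 = 1/1152; 3j²(5 1 4; 1 -1 0) = Δ·Π!·Σ² = 1/33  (sign +1)
I_A²/I_B² = (1/11)/(1/33) = 3/1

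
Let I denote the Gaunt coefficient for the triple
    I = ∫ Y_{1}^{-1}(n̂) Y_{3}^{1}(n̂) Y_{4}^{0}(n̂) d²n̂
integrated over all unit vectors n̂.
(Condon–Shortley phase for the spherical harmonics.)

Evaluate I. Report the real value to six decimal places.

0.150786

Checks pass: Σm=0; 8 even; l₃=4∈[2,4].
(2·1+1)(2·3+1)(2·4+1) = 189
Δ: 0! 2! 6! / 9! → 1/252
sum: t=0:+1/36 = 1/36
3j²(1 3 4; 0 0 0) = Δ·Π!·Σ² = 4/63  (sign +1)
sum: t=0:+1/96 = 1/96
3j²(1 3 4; -1 1 0) = Δ·Π!·Σ² = 1/42  (sign +1)
combine: 4πI² = 189·4/63·1/42 = 2/7
take √, sign +1: I = 0.15078601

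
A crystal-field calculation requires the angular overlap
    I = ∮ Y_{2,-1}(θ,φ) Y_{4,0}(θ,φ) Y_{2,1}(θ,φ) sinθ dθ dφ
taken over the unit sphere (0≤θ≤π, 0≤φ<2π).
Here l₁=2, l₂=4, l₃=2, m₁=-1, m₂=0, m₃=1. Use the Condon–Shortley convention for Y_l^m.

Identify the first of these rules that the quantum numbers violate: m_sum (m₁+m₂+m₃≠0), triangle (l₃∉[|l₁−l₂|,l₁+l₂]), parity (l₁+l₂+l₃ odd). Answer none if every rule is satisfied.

none

Σmᵢ = 0  ✓
l₃∈[|l₁−l₂|,l₁+l₂]=[2,6], have l₃=2  ✓
Σlᵢ = 8 ⇒ even  ✓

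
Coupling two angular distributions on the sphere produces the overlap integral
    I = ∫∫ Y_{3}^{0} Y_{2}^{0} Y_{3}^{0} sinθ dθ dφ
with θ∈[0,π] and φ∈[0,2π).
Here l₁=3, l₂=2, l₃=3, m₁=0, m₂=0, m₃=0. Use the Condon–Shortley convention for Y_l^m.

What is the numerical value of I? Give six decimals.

0.168209

Checks pass: Σm=0; 8 even; l₃=3∈[1,5].
(2·3+1)(2·2+1)(2·3+1) = 245
Δ: 2! 4! 2! / 9! → 1/3780
sum: t=0:+1/24 t=1:−1/4 t=2:+1/24 = -1/6
3j²(3 2 3; 0 0 0) = Δ·Π!·Σ² = 4/105  (sign +1)
(m-triple is (0,0,0) — same symbol as above.)
combine: 4πI² = 245·4/105·4/105 = 16/45
take √, sign +1: I = 0.16820883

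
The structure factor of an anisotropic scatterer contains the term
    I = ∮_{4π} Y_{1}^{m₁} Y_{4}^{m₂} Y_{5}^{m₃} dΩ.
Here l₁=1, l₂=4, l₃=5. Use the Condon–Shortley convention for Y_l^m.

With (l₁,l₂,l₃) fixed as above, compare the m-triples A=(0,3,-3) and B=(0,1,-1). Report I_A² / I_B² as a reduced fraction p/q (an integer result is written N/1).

2/3

Same 1,4,5: normalisation and zero-m 3j drop out of the ratio.
A: Δ: 0! 2! 8! / 11! → 1/495; sum: t=0:+1/5040 = 1/5040; 3j²(1 4 5; 0 3 -3) = Δ·Π!·Σ² = 16/495  (sign +1)
B: Δ: 0! 2! 8! / 11! → 1/495; sum: t=0:+1/720 = 1/720; 3j²(1 4 5; 0 1 -1) = Δ·Π!·Σ² = 8/165  (sign +1)
I_A²/I_B² = (16/495)/(8/165) = 2/3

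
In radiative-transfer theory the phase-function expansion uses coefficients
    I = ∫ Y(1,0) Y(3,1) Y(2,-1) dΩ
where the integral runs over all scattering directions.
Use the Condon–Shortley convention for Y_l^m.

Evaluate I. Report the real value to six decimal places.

Rules hold: Σm=0, L=6 even, 2≤2≤4.
N = 3·7·5 = 105
Δ = 2!·0!·4!/7! = 1/105
Racah Σ t=1..1: t=1:−1/4 = -1/4
⇒ 3j(1 3 2; 0 0 0)² = 3/35, sgn -1
Racah Σ t=1..1: t=1:−1/6 = -1/6
⇒ 3j(1 3 2; 0 1 -1)² = 8/105, sgn +1
4πI² = N·(3j₀)²·(3jₘ)² = 24/35
I = -1·√(0.685714/4π) = -0.23359668

-0.233597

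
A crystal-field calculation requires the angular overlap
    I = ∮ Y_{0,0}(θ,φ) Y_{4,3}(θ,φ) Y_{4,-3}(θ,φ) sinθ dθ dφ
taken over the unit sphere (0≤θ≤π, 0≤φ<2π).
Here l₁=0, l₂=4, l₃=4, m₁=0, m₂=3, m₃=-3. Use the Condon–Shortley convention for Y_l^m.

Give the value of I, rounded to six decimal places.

Rules hold: Σm=0, L=8 even, 4≤4≤4.
N = 1·9·9 = 81
Δ = 0!·0!·8!/9! = 1/9
Racah Σ t=0..0: t=0:+1/576 = 1/576
⇒ 3j(0 4 4; 0 0 0)² = 1/9, sgn +1
Racah Σ t=0..0: t=0:+1/5040 = 1/5040
⇒ 3j(0 4 4; 0 3 -3)² = 1/9, sgn -1
4πI² = N·(3j₀)²·(3jₘ)² = 1/1
I = -1·√(1/4π) = -0.28209479

-0.282095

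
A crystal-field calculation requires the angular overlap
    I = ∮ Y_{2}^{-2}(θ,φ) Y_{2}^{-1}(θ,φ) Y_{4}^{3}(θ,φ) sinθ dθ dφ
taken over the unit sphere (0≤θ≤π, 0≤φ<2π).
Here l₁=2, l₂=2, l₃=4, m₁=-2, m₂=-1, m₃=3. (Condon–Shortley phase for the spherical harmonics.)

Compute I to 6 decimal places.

-0.238414

Checks pass: Σm=0; 8 even; l₃=4∈[0,4].
(2·2+1)(2·2+1)(2·4+1) = 225
Δ: 0! 4! 4! / 9! → 1/630
sum: t=0:+1/16 = 1/16
3j²(2 2 4; 0 0 0) = Δ·Π!·Σ² = 2/35  (sign +1)
sum: t=0:+1/144 = 1/144
3j²(2 2 4; -2 -1 3) = Δ·Π!·Σ² = 1/18  (sign -1)
combine: 4πI² = 225·2/35·1/18 = 5/7
take √, sign -1: I = -0.23841361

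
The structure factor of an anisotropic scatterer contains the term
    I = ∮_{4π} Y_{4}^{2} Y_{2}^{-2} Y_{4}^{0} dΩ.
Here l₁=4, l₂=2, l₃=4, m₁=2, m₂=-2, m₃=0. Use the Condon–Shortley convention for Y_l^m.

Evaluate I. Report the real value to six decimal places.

Checks pass: Σm=0; 10 even; l₃=4∈[2,6].
(2·4+1)(2·2+1)(2·4+1) = 405
Δ: 2! 6! 2! / 11! → 1/13860
sum: t=0:+1/192 t=1:−1/36 t=2:+1/192 = -5/288
3j²(4 2 4; 0 0 0) = Δ·Π!·Σ² = 20/693  (sign -1)
sum: t=0:+1/192 = 1/192
3j²(4 2 4; 2 -2 0) = Δ·Π!·Σ² = 3/77  (sign +1)
combine: 4πI² = 405·20/693·3/77 = 2700/5929
take √, sign -1: I = -0.19036462

-0.190365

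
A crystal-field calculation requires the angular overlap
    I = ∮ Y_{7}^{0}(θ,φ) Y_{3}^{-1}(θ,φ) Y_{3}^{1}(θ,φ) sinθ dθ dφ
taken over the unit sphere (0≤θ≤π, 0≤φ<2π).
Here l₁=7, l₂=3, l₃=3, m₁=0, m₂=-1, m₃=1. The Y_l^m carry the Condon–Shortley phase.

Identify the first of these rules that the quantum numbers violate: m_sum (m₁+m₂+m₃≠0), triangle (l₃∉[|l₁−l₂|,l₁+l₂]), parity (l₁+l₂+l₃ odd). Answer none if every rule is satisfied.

Σmᵢ = 0  ✓
l₃∈[|l₁−l₂|,l₁+l₂]=[4,10], have l₃=3  ✗
Σlᵢ = 13 ⇒ odd

triangle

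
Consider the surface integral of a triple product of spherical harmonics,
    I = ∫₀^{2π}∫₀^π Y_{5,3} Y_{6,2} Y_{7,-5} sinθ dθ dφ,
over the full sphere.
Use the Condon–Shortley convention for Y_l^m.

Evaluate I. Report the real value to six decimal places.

0.010531

m-sum 0 ✓  L=18 even ✓  1≤7≤11 ✓
Π(2lᵢ+1) = 11×13×15 = 2145
triangle coeff Δ(5,6,7) = 1/174594420
Σ_t [0,4]: t=0:+1/4147200 t=1:−1/207360 t=2:+1/82944 t=3:−1/207360 t=4:+1/4147200 = 1/345600
(3j)²=420/46189 [(5 6 7; 0 0 0)], sign=-1
Σ_t [0,2]: t=0:+1/46448640 t=1:−1/3628800 t=2:+1/4147200 = -1/77414400
(3j)²=3/41990 [(5 6 7; 3 2 -5)], sign=-1
⇒ 4πI² = 1890/1356277
I = (+1)√(1890/1356277/(4π)) = 0.01053057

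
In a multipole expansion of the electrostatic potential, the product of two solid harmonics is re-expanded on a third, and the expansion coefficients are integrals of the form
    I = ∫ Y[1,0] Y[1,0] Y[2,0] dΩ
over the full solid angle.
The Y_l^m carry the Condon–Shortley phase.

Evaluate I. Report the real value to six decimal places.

Rules hold: Σm=0, L=4 even, 0≤2≤2.
N = 3·3·5 = 45
Δ = 0!·2!·2!/5! = 1/30
Racah Σ t=0..0: t=0:+1/1 = 1/1
⇒ 3j(1 1 2; 0 0 0)² = 2/15, sgn +1
(m-triple is (0,0,0) — same symbol as above.)
4πI² = N·(3j₀)²·(3jₘ)² = 4/5
I = +1·√(0.8/4π) = 0.25231325

0.252313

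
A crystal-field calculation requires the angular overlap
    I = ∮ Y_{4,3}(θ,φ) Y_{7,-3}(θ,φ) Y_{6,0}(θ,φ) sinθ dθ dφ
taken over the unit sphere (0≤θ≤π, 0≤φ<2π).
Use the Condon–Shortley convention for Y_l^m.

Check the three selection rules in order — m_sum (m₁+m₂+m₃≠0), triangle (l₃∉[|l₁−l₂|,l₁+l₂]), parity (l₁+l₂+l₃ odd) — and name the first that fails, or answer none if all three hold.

parity

m₁+m₂+m₃ = 3 − 3 + 0 = 0  ✓
triangle: |4−7|=3 ≤ l₃=6 ≤ 4+7=11  ✓
parity: l₁+l₂+l₃ = 17 is odd  ✗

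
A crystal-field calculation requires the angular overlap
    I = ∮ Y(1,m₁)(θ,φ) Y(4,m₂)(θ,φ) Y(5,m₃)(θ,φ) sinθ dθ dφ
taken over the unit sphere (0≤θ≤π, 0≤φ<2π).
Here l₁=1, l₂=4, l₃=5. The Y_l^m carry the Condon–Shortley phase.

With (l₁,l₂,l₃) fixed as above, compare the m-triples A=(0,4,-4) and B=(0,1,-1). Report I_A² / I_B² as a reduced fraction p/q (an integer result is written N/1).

Shared (l₁,l₂,l₃)=(1,4,5): N and (l;000)² cancel in I_A²/I_B².
A: Δ = 0!·2!·8!/11! = 1/495; Racah Σ t=0..0: t=0:+1/40320 = 1/40320; ⇒ 3j(1 4 5; 0 4 -4)² = 1/55, sgn -1
B: Δ = 0!·2!·8!/11! = 1/495; Racah Σ t=0..0: t=0:+1/720 = 1/720; ⇒ 3j(1 4 5; 0 1 -1)² = 8/165, sgn +1
I_A²/I_B² = (1/55)/(8/165) = 3/8

3/8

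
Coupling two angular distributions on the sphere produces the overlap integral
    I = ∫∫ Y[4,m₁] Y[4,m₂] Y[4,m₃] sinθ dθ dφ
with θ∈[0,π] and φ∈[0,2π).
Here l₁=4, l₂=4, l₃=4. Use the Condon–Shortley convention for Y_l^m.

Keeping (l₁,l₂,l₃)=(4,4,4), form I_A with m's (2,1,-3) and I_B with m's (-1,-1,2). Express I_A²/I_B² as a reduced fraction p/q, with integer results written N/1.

Shared (l₁,l₂,l₃)=(4,4,4): N and (l;000)² cancel in I_A²/I_B².
A: Δ = 4!·4!·4!/13! = 1/450450; Racah Σ t=1..2: t=1:−1/864 t=2:+1/576 = 1/1728; ⇒ 3j(4 4 4; 2 1 -3)² = 5/1287, sgn -1
B: Δ = 4!·4!·4!/13! = 1/450450; Racah Σ t=1..3: t=1:−1/576 t=2:+1/144 t=3:−1/576 = 1/288; ⇒ 3j(4 4 4; -1 -1 2)² = 20/1001, sgn +1
I_A²/I_B² = (5/1287)/(20/1001) = 7/36

7/36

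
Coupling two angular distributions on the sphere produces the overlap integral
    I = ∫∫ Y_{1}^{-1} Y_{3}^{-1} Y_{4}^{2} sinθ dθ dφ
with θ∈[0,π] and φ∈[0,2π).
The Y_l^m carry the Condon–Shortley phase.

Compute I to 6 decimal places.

Rules hold: Σm=0, L=8 even, 2≤4≤4.
N = 3·7·9 = 189
Δ = 0!·2!·6!/9! = 1/252
Racah Σ t=0..0: t=0:+1/36 = 1/36
⇒ 3j(1 3 4; 0 0 0)² = 4/63, sgn +1
Racah Σ t=0..0: t=0:+1/96 = 1/96
⇒ 3j(1 3 4; -1 -1 2)² = 5/84, sgn +1
4πI² = N·(3j₀)²·(3jₘ)² = 5/7
I = +1·√(0.714286/4π) = 0.23841361

0.238414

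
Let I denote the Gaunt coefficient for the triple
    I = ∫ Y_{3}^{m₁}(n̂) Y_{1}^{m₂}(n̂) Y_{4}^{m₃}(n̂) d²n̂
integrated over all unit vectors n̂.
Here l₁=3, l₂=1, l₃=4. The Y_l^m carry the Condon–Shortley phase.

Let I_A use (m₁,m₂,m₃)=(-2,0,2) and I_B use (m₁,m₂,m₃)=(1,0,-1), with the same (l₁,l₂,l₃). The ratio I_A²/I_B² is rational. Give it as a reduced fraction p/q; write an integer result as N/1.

4/5

Same 3,1,4: normalisation and zero-m 3j drop out of the ratio.
A: Δ: 0! 6! 2! / 9! → 1/252; sum: t=0:+1/120 = 1/120; 3j²(3 1 4; -2 0 2) = Δ·Π!·Σ² = 1/21  (sign +1)
B: Δ: 0! 6! 2! / 9! → 1/252; sum: t=0:+1/48 = 1/48; 3j²(3 1 4; 1 0 -1) = Δ·Π!·Σ² = 5/84  (sign -1)
I_A²/I_B² = (1/21)/(5/84) = 4/5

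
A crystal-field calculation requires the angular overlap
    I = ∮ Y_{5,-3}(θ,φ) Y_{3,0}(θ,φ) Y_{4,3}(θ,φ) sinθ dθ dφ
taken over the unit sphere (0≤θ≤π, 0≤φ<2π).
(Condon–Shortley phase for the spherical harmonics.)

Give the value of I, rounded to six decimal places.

0.103862

Rules hold: Σm=0, L=12 even, 2≤4≤8.
N = 11·7·9 = 693
Δ = 4!·6!·2!/13! = 1/180180
Racah Σ t=1..3: t=1:−1/576 t=2:+1/144 t=3:−1/576 = 1/288
⇒ 3j(5 3 4; 0 0 0)² = 20/1001, sgn +1
Racah Σ t=2..3: t=2:+1/2880 t=3:−1/1440 = -1/2880
⇒ 3j(5 3 4; -3 0 3)² = 7/715, sgn +1
4πI² = N·(3j₀)²·(3jₘ)² = 252/1859
I = +1·√(0.135557/4π) = 0.10386175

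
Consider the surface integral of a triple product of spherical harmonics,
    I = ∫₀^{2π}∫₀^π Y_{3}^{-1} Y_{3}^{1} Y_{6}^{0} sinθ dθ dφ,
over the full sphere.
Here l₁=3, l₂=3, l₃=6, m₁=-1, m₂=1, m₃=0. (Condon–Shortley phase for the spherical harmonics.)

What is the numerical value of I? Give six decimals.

0.177816

m-sum 0 ✓  L=12 even ✓  0≤6≤6 ✓
Π(2lᵢ+1) = 7×7×13 = 637
triangle coeff Δ(3,3,6) = 1/12012
Σ_t [0,0]: t=0:+1/1296 = 1/1296
(3j)²=100/3003 [(3 3 6; 0 0 0)], sign=+1
Σ_t [0,0]: t=0:+1/2304 = 1/2304
(3j)²=75/4004 [(3 3 6; -1 1 0)], sign=+1
⇒ 4πI² = 625/1573
I = (+1)√(625/1573/(4π)) = 0.17781595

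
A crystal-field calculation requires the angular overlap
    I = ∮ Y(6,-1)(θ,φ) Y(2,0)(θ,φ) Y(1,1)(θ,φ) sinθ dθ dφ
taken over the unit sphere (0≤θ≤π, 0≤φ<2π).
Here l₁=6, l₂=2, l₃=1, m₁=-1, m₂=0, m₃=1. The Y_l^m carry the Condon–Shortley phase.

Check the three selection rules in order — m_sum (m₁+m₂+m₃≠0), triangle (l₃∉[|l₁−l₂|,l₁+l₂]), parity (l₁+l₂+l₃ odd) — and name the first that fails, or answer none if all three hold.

triangle

azimuthal sum: -1 + 0 + 1 = 0  ✓
4 ≤ 1 ≤ 8 (triangle on l)  ✗
L = 6 + 2 + 1 = 9 (odd)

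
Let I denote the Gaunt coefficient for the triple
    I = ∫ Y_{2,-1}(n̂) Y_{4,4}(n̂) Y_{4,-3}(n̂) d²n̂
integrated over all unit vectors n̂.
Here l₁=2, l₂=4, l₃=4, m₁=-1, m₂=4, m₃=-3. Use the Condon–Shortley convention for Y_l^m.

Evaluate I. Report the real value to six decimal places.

0.198645

m-sum 0 ✓  L=10 even ✓  2≤4≤6 ✓
Π(2lᵢ+1) = 5×9×9 = 405
triangle coeff Δ(2,4,4) = 1/13860
Σ_t [0,2]: t=0:+1/192 t=1:−1/36 t=2:+1/192 = -5/288
(3j)²=20/693 [(2 4 4; 0 0 0)], sign=-1
Σ_t [2,2]: t=2:+1/1440 = 1/1440
(3j)²=7/165 [(2 4 4; -1 4 -3)], sign=-1
⇒ 4πI² = 60/121
I = (+1)√(60/121/(4π)) = 0.19864517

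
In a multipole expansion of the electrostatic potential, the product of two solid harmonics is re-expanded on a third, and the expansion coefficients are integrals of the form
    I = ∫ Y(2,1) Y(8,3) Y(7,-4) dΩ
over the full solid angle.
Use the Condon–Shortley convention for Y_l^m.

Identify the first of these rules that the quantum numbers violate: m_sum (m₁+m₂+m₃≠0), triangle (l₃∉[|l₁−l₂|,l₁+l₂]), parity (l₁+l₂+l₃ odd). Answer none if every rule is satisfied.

Σmᵢ = 0  ✓
l₃∈[|l₁−l₂|,l₁+l₂]=[6,10], have l₃=7  ✓
Σlᵢ = 17 ⇒ odd  ✗

parity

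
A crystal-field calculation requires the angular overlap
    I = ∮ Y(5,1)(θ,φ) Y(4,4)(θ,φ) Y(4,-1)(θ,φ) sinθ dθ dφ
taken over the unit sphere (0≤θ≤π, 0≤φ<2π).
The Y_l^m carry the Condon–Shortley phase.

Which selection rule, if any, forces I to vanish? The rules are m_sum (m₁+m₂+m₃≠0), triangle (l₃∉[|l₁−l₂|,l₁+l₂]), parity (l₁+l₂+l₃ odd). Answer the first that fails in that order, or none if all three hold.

m_sum

m₁+m₂+m₃ = 1 + 4 − 1 = 4  ✗
triangle: |5−4|=1 ≤ l₃=4 ≤ 5+4=9
parity: l₁+l₂+l₃ = 13 is odd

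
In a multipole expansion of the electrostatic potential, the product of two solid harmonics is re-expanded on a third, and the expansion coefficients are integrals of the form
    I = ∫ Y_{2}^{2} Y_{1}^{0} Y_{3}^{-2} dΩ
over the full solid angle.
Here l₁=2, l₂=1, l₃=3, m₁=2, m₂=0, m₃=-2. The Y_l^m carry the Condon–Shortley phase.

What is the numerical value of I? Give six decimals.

0.184674

Rules hold: Σm=0, L=6 even, 1≤3≤3.
N = 5·3·7 = 105
Δ = 0!·4!·2!/7! = 1/105
Racah Σ t=0..0: t=0:+1/4 = 1/4
⇒ 3j(2 1 3; 0 0 0)² = 3/35, sgn -1
Racah Σ t=0..0: t=0:+1/24 = 1/24
⇒ 3j(2 1 3; 2 0 -2)² = 1/21, sgn -1
4πI² = N·(3j₀)²·(3jₘ)² = 3/7
I = +1·√(0.428571/4π) = 0.18467439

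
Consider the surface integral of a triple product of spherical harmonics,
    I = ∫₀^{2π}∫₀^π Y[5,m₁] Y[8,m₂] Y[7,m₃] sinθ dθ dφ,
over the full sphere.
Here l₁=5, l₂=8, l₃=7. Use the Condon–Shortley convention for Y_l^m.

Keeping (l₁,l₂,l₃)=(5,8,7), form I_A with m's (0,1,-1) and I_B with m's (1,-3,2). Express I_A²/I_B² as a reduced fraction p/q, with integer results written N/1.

25725/40931

Same 5,8,7: normalisation and zero-m 3j drop out of the ratio.
A: Δ: 6! 4! 10! / 21! → 1/814773960; sum: t=1:−1/232243200 t=2:+1/8709120 t=3:−1/2488320 t=4:+1/4147200 t=5:−1/49766400 = -7/99532800; 3j²(5 8 7; 0 1 -1) = Δ·Π!·Σ² = 1715/369512  (sign -1)
B: Δ: 6! 4! 10! / 21! → 1/814773960; sum: t=0:+1/248832000 t=1:−1/12441600 t=2:+1/5806080 t=3:−1/17418240 t=4:+1/418037760 = 61/1492992000; 3j²(5 8 7; 1 -3 2) = Δ·Π!·Σ² = 3721/503880  (sign -1)
I_A²/I_B² = (1715/369512)/(3721/503880) = 25725/40931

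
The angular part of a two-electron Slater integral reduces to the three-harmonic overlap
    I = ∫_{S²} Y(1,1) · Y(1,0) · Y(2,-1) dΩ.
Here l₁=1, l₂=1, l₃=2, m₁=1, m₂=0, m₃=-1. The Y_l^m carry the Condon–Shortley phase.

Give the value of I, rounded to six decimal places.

-0.218510

m-sum 0 ✓  L=4 even ✓  0≤2≤2 ✓
Π(2lᵢ+1) = 3×3×5 = 45
triangle coeff Δ(1,1,2) = 1/30
Σ_t [0,0]: t=0:+1/1 = 1/1
(3j)²=2/15 [(1 1 2; 0 0 0)], sign=+1
Σ_t [0,0]: t=0:+1/2 = 1/2
(3j)²=1/10 [(1 1 2; 1 0 -1)], sign=-1
⇒ 4πI² = 3/5
I = (-1)√(3/5/(4π)) = -0.21850969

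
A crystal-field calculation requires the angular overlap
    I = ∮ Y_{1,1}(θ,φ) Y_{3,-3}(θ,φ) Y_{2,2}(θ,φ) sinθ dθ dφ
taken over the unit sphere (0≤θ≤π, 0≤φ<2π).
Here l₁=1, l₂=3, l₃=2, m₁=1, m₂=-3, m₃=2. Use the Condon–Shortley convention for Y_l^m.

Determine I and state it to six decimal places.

Checks pass: Σm=0; 6 even; l₃=2∈[2,4].
(2·1+1)(2·3+1)(2·2+1) = 105
Δ: 2! 0! 4! / 7! → 1/105
sum: t=1:−1/4 = -1/4
3j²(1 3 2; 0 0 0) = Δ·Π!·Σ² = 3/35  (sign -1)
sum: t=0:+1/48 = 1/48
3j²(1 3 2; 1 -3 2) = Δ·Π!·Σ² = 1/7  (sign +1)
combine: 4πI² = 105·3/35·1/7 = 9/7
take √, sign -1: I = -0.31986543

-0.319865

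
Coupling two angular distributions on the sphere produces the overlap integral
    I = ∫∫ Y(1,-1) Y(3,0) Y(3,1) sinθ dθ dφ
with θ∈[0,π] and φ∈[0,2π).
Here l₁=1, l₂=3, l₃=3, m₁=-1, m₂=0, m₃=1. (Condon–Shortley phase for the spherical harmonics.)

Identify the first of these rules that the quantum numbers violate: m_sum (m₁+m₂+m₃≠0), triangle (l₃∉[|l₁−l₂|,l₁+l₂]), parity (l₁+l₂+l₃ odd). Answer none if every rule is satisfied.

parity

azimuthal sum: -1 + 0 + 1 = 0  ✓
2 ≤ 3 ≤ 4 (triangle on l)  ✓
L = 1 + 3 + 3 = 7 (odd)  ✗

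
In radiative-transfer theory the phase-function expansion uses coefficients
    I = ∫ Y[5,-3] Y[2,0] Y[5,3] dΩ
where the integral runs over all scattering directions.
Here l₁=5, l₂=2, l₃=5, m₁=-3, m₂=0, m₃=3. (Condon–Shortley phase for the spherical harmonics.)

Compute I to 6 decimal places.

-0.016174

Checks pass: Σm=0; 12 even; l₃=5∈[3,7].
(2·5+1)(2·2+1)(2·5+1) = 605
Δ: 2! 8! 2! / 13! → 1/38610
sum: t=0:+1/2880 t=1:−1/576 t=2:+1/2880 = -1/960
3j²(5 2 5; 0 0 0) = Δ·Π!·Σ² = 10/429  (sign +1)
sum: t=0:+1/161280 t=1:−1/5040 t=2:+1/5760 = -1/53760
3j²(5 2 5; -3 0 3) = Δ·Π!·Σ² = 1/4290  (sign -1)
combine: 4πI² = 605·10/429·1/4290 = 5/1521
take √, sign -1: I = -0.01617393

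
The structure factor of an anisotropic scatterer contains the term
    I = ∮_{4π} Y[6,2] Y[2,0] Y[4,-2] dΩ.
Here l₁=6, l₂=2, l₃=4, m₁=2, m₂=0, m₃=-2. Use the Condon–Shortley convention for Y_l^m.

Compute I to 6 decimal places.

0.206144

m-sum 0 ✓  L=12 even ✓  4≤4≤8 ✓
Π(2lᵢ+1) = 13×5×9 = 585
triangle coeff Δ(6,2,4) = 1/6435
Σ_t [2,2]: t=2:+1/2304 = 1/2304
(3j)²=5/143 [(6 2 4; 0 0 0)], sign=+1
Σ_t [2,2]: t=2:+1/5760 = 1/5760
(3j)²=56/2145 [(6 2 4; 2 0 -2)], sign=+1
⇒ 4πI² = 840/1573
I = (+1)√(840/1573/(4π)) = 0.20614383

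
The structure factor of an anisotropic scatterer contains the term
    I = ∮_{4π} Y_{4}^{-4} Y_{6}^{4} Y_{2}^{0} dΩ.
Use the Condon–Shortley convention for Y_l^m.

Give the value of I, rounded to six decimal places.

0.106690

Rules hold: Σm=0, L=12 even, 2≤2≤10.
N = 9·13·5 = 585
Δ = 8!·0!·4!/13! = 1/6435
Racah Σ t=4..4: t=4:+1/2304 = 1/2304
⇒ 3j(4 6 2; 0 0 0)² = 5/143, sgn +1
Racah Σ t=8..8: t=8:+1/161280 = 1/161280
⇒ 3j(4 6 2; -4 4 0)² = 1/143, sgn +1
4πI² = N·(3j₀)²·(3jₘ)² = 225/1573
I = +1·√(0.143039/4π) = 0.10668957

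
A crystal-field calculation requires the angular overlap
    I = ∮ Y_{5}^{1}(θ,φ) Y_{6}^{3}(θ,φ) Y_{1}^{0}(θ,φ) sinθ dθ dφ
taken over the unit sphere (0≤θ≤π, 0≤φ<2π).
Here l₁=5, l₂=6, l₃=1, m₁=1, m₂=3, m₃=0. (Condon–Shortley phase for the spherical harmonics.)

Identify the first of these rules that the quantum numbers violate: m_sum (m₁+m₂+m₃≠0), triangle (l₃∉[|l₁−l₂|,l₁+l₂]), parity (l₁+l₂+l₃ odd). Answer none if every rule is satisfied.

m_sum

azimuthal sum: 1 + 3 + 0 = 4  ✗
1 ≤ 1 ≤ 11 (triangle on l)
L = 5 + 6 + 1 = 12 (even)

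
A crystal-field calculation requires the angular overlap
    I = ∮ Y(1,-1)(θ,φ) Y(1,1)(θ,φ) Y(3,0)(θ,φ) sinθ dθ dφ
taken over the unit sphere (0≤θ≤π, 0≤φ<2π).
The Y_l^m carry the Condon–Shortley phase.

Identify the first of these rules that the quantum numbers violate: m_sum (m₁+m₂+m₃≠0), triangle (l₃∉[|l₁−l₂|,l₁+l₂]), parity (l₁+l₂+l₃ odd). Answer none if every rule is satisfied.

triangle

azimuthal sum: -1 + 1 + 0 = 0  ✓
0 ≤ 3 ≤ 2 (triangle on l)  ✗
L = 1 + 1 + 3 = 5 (odd)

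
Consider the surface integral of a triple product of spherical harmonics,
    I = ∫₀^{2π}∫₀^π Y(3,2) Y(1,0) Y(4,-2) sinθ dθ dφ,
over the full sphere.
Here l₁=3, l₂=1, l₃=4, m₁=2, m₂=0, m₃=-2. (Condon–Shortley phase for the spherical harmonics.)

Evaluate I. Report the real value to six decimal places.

0.213244

Rules hold: Σm=0, L=8 even, 2≤4≤4.
N = 7·3·9 = 189
Δ = 0!·6!·2!/9! = 1/252
Racah Σ t=0..0: t=0:+1/36 = 1/36
⇒ 3j(3 1 4; 0 0 0)² = 4/63, sgn +1
Racah Σ t=0..0: t=0:+1/120 = 1/120
⇒ 3j(3 1 4; 2 0 -2)² = 1/21, sgn +1
4πI² = N·(3j₀)²·(3jₘ)² = 4/7
I = +1·√(0.571429/4π) = 0.21324362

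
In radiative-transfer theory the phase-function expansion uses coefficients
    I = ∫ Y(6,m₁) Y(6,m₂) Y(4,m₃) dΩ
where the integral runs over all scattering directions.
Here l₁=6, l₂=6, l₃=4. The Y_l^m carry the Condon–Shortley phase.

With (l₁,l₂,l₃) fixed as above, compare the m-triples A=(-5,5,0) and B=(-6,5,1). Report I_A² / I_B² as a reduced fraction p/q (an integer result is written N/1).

Shared (l₁,l₂,l₃)=(6,6,4): N and (l;000)² cancel in I_A²/I_B².
A: Δ = 8!·4!·4!/17! = 1/15315300; Racah Σ t=7..8: t=7:−1/2903040 t=8:+1/1451520 = 1/2903040; ⇒ 3j(6 6 4; -5 5 0)² = 11/1547, sgn +1
B: Δ = 8!·4!·4!/17! = 1/15315300; Racah Σ t=8..8: t=8:+1/5806080 = 1/5806080; ⇒ 3j(6 6 4; -6 5 1)² = 165/6188, sgn -1
I_A²/I_B² = (11/1547)/(165/6188) = 4/15

4/15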